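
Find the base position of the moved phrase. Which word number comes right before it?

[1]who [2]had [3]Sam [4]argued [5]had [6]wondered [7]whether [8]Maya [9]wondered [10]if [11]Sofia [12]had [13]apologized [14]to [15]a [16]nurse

The displaced element is "who" (word 1).
It is linked across 1 clause boundary (Ø).
It functions as the subject of "wondered", so the gap sits immediately after word 4 ("argued").
Base order: Sam had argued that who had wondered whether Maya wondered if Sofia had apologized to a nurse.

4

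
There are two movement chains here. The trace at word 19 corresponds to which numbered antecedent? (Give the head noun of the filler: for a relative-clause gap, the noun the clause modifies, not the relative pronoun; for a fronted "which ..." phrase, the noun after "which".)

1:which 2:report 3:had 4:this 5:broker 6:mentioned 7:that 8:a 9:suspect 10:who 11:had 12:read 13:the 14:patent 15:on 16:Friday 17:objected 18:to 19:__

2

The marked gap is the object of the preposition "to" of "objected".
Its filler is the fronted wh-phrase "which report", at word 2.
(The other dependency links word 9 to a gap after word 10.)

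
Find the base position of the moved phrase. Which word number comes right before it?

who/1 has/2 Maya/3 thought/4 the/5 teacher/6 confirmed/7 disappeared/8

The displaced element is "who" (word 1).
It is linked across 2 clause boundaries (Ø → Ø).
It functions as the subject of "disappeared", so the gap sits immediately after word 7 ("confirmed").
Base order: Maya has thought the teacher confirmed that who disappeared.

7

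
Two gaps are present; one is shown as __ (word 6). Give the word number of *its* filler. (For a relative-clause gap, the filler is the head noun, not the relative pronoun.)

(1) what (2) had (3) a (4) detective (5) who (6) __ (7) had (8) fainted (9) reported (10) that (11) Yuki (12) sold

The marked gap is inside the relative clause, the subject of "fainted".
Its filler is the head noun "detective" (via "who"), at word 4.
(The other dependency links word 1 to a gap after word 12.)

4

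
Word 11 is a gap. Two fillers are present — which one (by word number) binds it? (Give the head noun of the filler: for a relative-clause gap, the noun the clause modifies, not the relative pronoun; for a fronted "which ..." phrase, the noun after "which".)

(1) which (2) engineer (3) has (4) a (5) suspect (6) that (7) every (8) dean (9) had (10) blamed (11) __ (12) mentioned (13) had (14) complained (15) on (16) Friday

5

The marked gap is inside the relative clause, the direct object of "blamed".
Its filler is the head noun "suspect" (via "that"), at word 5.
(The other dependency links word 2 to a gap after word 12.)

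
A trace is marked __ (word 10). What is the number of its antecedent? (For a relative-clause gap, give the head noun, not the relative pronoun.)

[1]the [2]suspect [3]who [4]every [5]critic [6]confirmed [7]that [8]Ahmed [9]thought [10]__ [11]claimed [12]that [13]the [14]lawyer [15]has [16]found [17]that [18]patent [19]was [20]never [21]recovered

The gap at 10 is the subject of "claimed", inside a relative clause.
The relative pronoun is "who" (word 3); it is bound by the head noun immediately before it.
Its filler is the head noun "suspect", at word 2.

2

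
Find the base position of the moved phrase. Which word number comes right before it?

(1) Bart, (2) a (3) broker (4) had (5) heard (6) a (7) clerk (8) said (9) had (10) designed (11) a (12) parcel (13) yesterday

8

The displaced element is "Bart" (word 1).
It is linked across 2 clause boundaries (Ø → Ø).
It functions as the subject of "designed", so the gap sits immediately after word 8 ("said").
Base order: A broker had heard a clerk said that Bart had designed a parcel yesterday.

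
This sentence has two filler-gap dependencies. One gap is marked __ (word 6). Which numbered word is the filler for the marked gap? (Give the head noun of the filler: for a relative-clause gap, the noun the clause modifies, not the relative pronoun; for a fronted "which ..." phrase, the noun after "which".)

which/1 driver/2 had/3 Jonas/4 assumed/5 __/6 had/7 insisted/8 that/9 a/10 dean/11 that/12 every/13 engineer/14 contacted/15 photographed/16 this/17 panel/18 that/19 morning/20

The marked gap is the subject of "insisted".
Its filler is the fronted wh-phrase "which driver", at word 2.
(The other dependency links word 11 to a gap after word 15.)

2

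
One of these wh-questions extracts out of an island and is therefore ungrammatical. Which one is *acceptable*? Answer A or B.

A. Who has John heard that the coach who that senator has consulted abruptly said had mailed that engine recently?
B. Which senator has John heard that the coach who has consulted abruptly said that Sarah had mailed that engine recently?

A

In B, the wh-phrase is extracted from inside a complex-NP island (relative clause) (introduced by "who"), which blocks movement.
In A, the extraction path crosses only that-complement boundaries, which are transparent.
So A is grammatical.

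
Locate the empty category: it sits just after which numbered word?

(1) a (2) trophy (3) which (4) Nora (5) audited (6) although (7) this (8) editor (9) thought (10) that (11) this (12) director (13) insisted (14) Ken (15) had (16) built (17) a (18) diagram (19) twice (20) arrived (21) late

5

The displaced element is "a trophy" (word 2).
It functions as the direct object of "audited", so the gap sits immediately after word 5 ("audited").
Base order: Nora audited a trophy although this editor thought that this director insisted Ken had built a diagram twice.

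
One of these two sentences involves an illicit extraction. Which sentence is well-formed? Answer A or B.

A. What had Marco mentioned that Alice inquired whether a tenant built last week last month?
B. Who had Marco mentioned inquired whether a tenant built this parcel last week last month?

B

In A, the wh-phrase is extracted from inside a wh-island (introduced by "whether"), which blocks movement.
In B, the extraction path crosses only that-complement boundaries, which are transparent.
So B is grammatical.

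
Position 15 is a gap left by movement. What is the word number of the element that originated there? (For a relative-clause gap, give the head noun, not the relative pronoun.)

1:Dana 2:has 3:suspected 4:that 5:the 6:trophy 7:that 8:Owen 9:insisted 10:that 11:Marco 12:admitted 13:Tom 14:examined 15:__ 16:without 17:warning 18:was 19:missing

The gap at 15 is the object of "examined", inside a relative clause.
The relative pronoun is "that" (word 7); it is bound by the head noun immediately before it.
Its filler is the head noun "trophy", at word 6.

6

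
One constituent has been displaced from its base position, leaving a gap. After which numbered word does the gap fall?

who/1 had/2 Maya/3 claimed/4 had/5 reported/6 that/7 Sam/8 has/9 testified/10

4

The displaced element is "who" (word 1).
It is linked across 1 clause boundary (Ø).
It functions as the subject of "reported", so the gap sits immediately after word 4 ("claimed").
Base order: Maya had claimed that who had reported that Sam has testified.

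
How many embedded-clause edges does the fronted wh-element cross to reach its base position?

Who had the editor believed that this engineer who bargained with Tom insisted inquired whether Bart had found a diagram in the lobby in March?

"who" is extracted from the subject of "inquired".
Boundaries crossed, outermost first: [that], [Ø] — 2 in total.

2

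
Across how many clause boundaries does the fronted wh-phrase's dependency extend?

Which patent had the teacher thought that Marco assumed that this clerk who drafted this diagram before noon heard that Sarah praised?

3

"which patent" is extracted from the object of "praised".
Boundaries crossed, outermost first: [that], [that], [that] — 3 in total.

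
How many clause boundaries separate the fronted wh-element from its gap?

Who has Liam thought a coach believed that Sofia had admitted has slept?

"who" is extracted from the subject of "slept".
Boundaries crossed, outermost first: [Ø], [that], [Ø] — 3 in total.

3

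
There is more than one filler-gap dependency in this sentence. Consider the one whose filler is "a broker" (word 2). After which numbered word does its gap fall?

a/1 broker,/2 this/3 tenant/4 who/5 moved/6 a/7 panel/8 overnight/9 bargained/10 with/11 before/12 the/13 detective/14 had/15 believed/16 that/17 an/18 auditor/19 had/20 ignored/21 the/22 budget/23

The displaced element is "a broker" (word 2).
It functions as the object of the preposition "with" of "bargained", so the gap sits immediately after word 11 ("with").
Base order: This tenant who moved a panel overnight bargained with a broker before the detective had believed that an auditor had ignored the budget.

11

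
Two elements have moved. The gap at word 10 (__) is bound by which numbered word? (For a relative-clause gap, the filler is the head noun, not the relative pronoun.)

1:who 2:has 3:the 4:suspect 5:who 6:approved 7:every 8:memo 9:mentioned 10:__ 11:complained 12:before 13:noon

The marked gap is the subject of "complained".
Its filler is the fronted wh-phrase "who", at word 1.
(The other dependency links word 4 to a gap after word 5.)

1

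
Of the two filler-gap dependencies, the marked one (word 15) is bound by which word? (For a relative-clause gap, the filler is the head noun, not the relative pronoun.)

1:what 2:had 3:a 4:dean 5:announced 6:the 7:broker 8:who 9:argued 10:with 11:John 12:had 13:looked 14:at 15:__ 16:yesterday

1

The marked gap is the object of the preposition "at" of "looked".
Its filler is the fronted wh-phrase "what", at word 1.
(The other dependency links word 7 to a gap after word 8.)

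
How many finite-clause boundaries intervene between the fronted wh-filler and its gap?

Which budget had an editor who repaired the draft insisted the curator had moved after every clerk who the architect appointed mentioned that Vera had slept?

"which budget" is extracted from the object of "moved".
Boundaries crossed, outermost first: [Ø] — 1 in total.

1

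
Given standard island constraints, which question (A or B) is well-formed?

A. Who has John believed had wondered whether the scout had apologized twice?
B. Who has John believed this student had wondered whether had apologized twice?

A

In B, the wh-phrase is extracted from inside a wh-island (introduced by "whether"), which blocks movement.
In A, the extraction path crosses only that-complement boundaries, which are transparent.
So A is grammatical.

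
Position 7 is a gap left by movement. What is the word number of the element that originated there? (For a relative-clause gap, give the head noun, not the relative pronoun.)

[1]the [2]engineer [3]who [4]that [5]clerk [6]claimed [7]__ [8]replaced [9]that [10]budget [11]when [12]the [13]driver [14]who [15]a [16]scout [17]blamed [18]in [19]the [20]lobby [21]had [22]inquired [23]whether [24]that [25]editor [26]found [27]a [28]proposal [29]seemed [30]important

2

The gap at 7 is the subject of "replaced", inside a relative clause.
The relative pronoun is "who" (word 3); it is bound by the head noun immediately before it.
Its filler is the head noun "engineer", at word 2.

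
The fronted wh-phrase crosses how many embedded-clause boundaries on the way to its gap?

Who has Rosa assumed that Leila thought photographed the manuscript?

2

"who" is extracted from the subject of "photographed".
Boundaries crossed, outermost first: [that], [Ø] — 2 in total.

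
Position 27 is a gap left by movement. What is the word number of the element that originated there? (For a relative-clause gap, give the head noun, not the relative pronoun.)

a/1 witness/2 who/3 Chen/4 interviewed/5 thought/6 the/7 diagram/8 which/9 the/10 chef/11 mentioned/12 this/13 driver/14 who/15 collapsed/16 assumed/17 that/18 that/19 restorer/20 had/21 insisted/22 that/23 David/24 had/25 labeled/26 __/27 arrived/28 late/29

8

The gap at 27 is the object of "labeled", inside a relative clause.
The relative pronoun is "which" (word 9); it is bound by the head noun immediately before it.
Its filler is the head noun "diagram", at word 8.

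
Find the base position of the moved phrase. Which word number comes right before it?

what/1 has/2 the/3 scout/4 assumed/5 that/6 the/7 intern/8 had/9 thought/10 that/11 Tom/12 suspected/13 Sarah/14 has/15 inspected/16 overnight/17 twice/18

16

The displaced element is "what" (word 1).
It is linked across 3 clause boundaries (that → that → Ø).
It functions as the direct object of "inspected", so the gap sits immediately after word 16 ("inspected").
Base order: The scout has assumed that the intern had thought that Tom suspected Sarah has inspected what overnight twice.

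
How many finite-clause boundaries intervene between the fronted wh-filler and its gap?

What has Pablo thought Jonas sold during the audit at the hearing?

1

"what" is extracted from the object of "sold".
Boundaries crossed, outermost first: [Ø] — 1 in total.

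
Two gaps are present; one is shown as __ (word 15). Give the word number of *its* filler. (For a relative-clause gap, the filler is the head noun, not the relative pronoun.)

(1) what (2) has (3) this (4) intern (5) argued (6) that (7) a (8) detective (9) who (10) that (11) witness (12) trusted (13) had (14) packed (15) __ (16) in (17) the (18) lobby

1

The marked gap is the direct object of "packed".
Its filler is the fronted wh-phrase "what", at word 1.
(The other dependency links word 8 to a gap after word 12.)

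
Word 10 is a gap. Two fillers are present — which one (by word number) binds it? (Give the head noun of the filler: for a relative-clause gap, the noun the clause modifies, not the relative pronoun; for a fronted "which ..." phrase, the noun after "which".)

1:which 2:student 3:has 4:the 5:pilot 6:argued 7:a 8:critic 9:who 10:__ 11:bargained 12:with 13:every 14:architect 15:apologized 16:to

8

The marked gap is inside the relative clause, the subject of "bargained".
Its filler is the head noun "critic" (via "who"), at word 8.
(The other dependency links word 2 to a gap after word 16.)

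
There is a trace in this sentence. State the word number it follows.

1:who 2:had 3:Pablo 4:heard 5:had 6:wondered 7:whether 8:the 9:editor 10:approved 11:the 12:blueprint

The displaced element is "who" (word 1).
It is linked across 1 clause boundary (Ø).
It functions as the subject of "wondered", so the gap sits immediately after word 4 ("heard").
Base order: Pablo had heard that who had wondered whether the editor approved the blueprint.

4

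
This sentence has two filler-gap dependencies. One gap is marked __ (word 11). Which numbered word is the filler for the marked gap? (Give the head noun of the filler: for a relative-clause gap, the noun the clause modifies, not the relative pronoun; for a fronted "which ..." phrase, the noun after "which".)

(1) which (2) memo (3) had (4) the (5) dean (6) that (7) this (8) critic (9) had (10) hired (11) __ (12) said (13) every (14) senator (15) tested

The marked gap is inside the relative clause, the direct object of "hired".
Its filler is the head noun "dean" (via "that"), at word 5.
(The other dependency links word 2 to a gap after word 15.)

5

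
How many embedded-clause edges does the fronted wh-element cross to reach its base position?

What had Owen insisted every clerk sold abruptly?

1

"what" is extracted from the object of "sold".
Boundaries crossed, outermost first: [Ø] — 1 in total.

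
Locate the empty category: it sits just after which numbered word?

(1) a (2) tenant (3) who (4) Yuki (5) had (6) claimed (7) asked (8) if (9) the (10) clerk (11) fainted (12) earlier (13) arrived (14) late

The displaced element is "a tenant" (word 2).
It is linked across 1 clause boundary (Ø).
It functions as the subject of "asked", so the gap sits immediately after word 6 ("claimed").
Base order: Yuki had claimed that a tenant asked if the clerk fainted earlier.

6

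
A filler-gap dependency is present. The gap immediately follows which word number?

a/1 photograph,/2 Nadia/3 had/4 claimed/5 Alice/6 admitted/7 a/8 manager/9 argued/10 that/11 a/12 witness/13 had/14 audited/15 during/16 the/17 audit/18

The displaced element is "a photograph" (word 2).
It is linked across 3 clause boundaries (Ø → Ø → that).
It functions as the direct object of "audited", so the gap sits immediately after word 15 ("audited").
Base order: Nadia had claimed Alice admitted a manager argued that a witness had audited a photograph during the audit.

15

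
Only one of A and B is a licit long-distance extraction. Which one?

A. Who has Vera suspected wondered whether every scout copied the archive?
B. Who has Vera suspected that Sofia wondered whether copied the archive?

In B, the wh-phrase is extracted from inside a wh-island (introduced by "whether"), which blocks movement.
In A, the extraction path crosses only that-complement boundaries, which are transparent.
So A is grammatical.

A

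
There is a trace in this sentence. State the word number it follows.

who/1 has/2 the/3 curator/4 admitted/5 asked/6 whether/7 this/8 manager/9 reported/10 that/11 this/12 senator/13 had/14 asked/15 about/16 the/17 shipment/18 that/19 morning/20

5

The displaced element is "who" (word 1).
It is linked across 1 clause boundary (Ø).
It functions as the subject of "asked", so the gap sits immediately after word 5 ("admitted").
Base order: The curator has admitted that who asked whether this manager reported that this senator had asked about the shipment that morning.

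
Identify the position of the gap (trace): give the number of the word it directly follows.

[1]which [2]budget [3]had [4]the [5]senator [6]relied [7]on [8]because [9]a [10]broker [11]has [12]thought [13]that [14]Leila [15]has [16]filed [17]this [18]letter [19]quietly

7

The displaced element is "which budget" (word 2).
It functions as the object of the preposition "on" of "relied", so the gap sits immediately after word 7 ("on").
Base order: The senator had relied on which budget because a broker has thought that Leila has filed this letter quietly.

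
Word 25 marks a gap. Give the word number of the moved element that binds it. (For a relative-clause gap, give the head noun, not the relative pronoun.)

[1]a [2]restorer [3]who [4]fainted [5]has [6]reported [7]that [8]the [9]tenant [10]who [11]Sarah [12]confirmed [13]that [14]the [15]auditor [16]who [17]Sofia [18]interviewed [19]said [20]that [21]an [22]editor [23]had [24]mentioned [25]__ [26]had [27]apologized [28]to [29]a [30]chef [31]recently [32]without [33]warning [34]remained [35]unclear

9

The gap at 25 is the subject of "apologized", inside a relative clause.
The relative pronoun is "who" (word 10); it is bound by the head noun immediately before it.
Its filler is the head noun "tenant", at word 9.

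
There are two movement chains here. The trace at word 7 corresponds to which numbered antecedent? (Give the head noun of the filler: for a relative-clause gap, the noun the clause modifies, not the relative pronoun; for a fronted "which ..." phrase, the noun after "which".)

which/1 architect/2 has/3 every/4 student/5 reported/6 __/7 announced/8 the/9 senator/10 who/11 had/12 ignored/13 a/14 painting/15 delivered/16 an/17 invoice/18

2

The marked gap is the subject of "announced".
Its filler is the fronted wh-phrase "which architect", at word 2.
(The other dependency links word 10 to a gap after word 11.)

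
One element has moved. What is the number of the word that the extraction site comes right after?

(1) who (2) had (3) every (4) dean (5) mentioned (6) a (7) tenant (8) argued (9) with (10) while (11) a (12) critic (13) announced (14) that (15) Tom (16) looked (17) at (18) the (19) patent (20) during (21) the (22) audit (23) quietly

The displaced element is "who" (word 1).
It is linked across 1 clause boundary (Ø).
It functions as the object of the preposition "with" of "argued", so the gap sits immediately after word 9 ("with").
Base order: Every dean had mentioned a tenant argued with who while a critic announced that Tom looked at the patent during the audit quietly.

9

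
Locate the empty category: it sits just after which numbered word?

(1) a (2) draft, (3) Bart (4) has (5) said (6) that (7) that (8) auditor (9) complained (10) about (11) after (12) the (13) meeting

The displaced element is "a draft" (word 2).
It is linked across 1 clause boundary (that).
It functions as the object of the preposition "about" of "complained", so the gap sits immediately after word 10 ("about").
Base order: Bart has said that that auditor complained about a draft after the meeting.

10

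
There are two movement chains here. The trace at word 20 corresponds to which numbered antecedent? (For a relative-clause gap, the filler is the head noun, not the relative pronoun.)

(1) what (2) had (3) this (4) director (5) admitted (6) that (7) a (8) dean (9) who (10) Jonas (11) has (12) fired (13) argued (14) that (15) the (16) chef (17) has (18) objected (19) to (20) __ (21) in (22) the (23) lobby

1

The marked gap is the object of the preposition "to" of "objected".
Its filler is the fronted wh-phrase "what", at word 1.
(The other dependency links word 8 to a gap after word 12.)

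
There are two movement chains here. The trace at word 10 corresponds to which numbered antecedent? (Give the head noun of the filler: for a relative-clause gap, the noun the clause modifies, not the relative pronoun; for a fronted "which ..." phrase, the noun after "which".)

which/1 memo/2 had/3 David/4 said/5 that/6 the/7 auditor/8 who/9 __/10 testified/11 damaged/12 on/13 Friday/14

The marked gap is inside the relative clause, the subject of "testified".
Its filler is the head noun "auditor" (via "who"), at word 8.
(The other dependency links word 2 to a gap after word 12.)

8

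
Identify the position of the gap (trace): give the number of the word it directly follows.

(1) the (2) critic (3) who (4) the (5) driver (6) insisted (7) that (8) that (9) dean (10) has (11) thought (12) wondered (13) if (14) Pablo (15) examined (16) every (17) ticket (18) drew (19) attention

11

The displaced element is "the critic" (word 2).
It is linked across 2 clause boundaries (that → Ø).
It functions as the subject of "wondered", so the gap sits immediately after word 11 ("thought").
Base order: The driver insisted that that dean has thought that the critic wondered if Pablo examined every ticket.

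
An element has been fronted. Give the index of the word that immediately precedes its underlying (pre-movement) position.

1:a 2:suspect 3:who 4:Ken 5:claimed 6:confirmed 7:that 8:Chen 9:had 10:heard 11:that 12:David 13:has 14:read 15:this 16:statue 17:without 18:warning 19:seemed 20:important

5

The displaced element is "a suspect" (word 2).
It is linked across 1 clause boundary (Ø).
It functions as the subject of "confirmed", so the gap sits immediately after word 5 ("claimed").
Base order: Ken claimed that a suspect confirmed that Chen had heard that David has read this statue without warning.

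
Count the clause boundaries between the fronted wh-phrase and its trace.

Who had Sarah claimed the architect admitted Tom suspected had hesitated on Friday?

3

"who" is extracted from the subject of "hesitated".
Boundaries crossed, outermost first: [Ø], [Ø], [Ø] — 3 in total.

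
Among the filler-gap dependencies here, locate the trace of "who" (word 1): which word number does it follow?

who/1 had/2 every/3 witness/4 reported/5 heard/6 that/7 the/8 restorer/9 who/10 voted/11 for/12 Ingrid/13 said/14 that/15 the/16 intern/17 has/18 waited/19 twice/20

The displaced element is "who" (word 1).
It is linked across 1 clause boundary (Ø).
It functions as the subject of "heard", so the gap sits immediately after word 5 ("reported").
Base order: Every witness had reported that who heard that the restorer who voted for Ingrid said that the intern has waited twice.

5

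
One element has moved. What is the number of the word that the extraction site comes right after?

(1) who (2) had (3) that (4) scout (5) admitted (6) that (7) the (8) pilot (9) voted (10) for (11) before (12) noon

The displaced element is "who" (word 1).
It is linked across 1 clause boundary (that).
It functions as the object of the preposition "for" of "voted", so the gap sits immediately after word 10 ("for").
Base order: That scout had admitted that the pilot voted for who before noon.

10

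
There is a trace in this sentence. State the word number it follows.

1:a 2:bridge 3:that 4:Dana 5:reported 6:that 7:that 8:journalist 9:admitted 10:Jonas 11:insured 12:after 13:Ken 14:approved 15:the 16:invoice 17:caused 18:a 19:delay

The displaced element is "a bridge" (word 2).
It is linked across 2 clause boundaries (that → Ø).
It functions as the direct object of "insured", so the gap sits immediately after word 11 ("insured").
Base order: Dana reported that that journalist admitted Jonas insured a bridge after Ken approved the invoice.

11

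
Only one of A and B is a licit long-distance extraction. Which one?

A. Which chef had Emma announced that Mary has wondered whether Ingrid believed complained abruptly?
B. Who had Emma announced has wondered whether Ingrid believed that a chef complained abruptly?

In A, the wh-phrase is extracted from inside a wh-island (introduced by "whether"), which blocks movement.
In B, the extraction path crosses only that-complement boundaries, which are transparent.
So B is grammatical.

B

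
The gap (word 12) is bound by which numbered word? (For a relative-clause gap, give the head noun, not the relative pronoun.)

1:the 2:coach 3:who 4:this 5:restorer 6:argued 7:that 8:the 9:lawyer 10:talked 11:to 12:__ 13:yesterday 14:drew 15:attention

The gap at 12 is the prepositional object of "talked", inside a relative clause.
The relative pronoun is "who" (word 3); it is bound by the head noun immediately before it.
Its filler is the head noun "coach", at word 2.

2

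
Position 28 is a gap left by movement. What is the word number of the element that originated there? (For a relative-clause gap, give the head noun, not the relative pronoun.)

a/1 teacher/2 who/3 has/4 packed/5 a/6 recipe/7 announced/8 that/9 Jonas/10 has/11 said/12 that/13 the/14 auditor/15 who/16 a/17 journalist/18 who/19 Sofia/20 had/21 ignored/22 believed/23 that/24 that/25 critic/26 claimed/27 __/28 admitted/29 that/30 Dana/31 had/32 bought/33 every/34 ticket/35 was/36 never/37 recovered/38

15

The gap at 28 is the subject of "admitted", inside a relative clause.
The relative pronoun is "who" (word 16); it is bound by the head noun immediately before it.
Its filler is the head noun "auditor", at word 15.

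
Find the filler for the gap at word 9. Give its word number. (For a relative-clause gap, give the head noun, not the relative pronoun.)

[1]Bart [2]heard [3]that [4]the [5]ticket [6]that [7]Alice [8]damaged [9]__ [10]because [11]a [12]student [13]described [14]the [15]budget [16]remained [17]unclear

The gap at 9 is the object of "damaged", inside a relative clause.
The relative pronoun is "that" (word 6); it is bound by the head noun immediately before it.
Its filler is the head noun "ticket", at word 5.

5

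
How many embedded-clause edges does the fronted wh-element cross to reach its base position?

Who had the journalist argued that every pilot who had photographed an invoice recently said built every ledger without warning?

2

"who" is extracted from the subject of "built".
Boundaries crossed, outermost first: [that], [Ø] — 2 in total.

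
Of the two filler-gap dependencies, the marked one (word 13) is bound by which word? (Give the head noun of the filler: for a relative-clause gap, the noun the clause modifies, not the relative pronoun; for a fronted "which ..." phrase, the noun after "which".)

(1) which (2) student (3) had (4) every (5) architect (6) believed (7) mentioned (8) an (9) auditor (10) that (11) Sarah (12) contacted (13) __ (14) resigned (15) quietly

9

The marked gap is inside the relative clause, the direct object of "contacted".
Its filler is the head noun "auditor" (via "that"), at word 9.
(The other dependency links word 2 to a gap after word 6.)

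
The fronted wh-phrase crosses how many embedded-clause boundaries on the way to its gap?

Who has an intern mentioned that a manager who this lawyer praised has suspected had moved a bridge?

2

"who" is extracted from the subject of "moved".
Boundaries crossed, outermost first: [that], [Ø] — 2 in total.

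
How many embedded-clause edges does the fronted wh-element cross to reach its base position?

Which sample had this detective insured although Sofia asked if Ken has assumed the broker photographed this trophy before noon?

0

"which sample" originates inside the matrix clause — no clause boundary is crossed.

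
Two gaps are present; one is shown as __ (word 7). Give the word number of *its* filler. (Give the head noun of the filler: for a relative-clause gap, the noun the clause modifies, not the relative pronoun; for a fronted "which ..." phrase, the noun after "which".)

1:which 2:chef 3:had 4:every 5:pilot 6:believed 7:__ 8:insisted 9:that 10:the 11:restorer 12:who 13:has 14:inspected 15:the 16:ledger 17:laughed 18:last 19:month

2

The marked gap is the subject of "insisted".
Its filler is the fronted wh-phrase "which chef", at word 2.
(The other dependency links word 11 to a gap after word 12.)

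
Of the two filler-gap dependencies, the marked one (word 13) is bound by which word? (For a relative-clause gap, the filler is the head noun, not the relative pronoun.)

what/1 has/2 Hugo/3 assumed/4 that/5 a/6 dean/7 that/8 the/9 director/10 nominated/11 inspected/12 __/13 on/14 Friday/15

1

The marked gap is the direct object of "inspected".
Its filler is the fronted wh-phrase "what", at word 1.
(The other dependency links word 7 to a gap after word 11.)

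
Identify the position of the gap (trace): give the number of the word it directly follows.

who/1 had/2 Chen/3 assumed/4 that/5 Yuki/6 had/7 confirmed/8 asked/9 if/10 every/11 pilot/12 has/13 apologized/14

The displaced element is "who" (word 1).
It is linked across 2 clause boundaries (that → Ø).
It functions as the subject of "asked", so the gap sits immediately after word 8 ("confirmed").
Base order: Chen had assumed that Yuki had confirmed that who asked if every pilot has apologized.

8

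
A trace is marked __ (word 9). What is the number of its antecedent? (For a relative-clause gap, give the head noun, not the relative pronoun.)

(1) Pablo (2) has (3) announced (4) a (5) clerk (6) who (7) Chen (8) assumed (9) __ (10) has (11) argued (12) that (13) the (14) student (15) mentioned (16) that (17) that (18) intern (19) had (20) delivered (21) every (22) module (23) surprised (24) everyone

5

The gap at 9 is the subject of "argued", inside a relative clause.
The relative pronoun is "who" (word 6); it is bound by the head noun immediately before it.
Its filler is the head noun "clerk", at word 5.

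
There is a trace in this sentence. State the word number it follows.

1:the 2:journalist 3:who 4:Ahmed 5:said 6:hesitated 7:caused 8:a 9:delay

5

The displaced element is "the journalist" (word 2).
It is linked across 1 clause boundary (Ø).
It functions as the subject of "hesitated", so the gap sits immediately after word 5 ("said").
Base order: Ahmed said the journalist hesitated.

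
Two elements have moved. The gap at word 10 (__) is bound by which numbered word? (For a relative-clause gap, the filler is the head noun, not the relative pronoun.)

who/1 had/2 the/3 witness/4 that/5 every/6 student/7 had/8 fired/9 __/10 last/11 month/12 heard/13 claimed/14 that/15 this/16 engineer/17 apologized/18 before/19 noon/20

The marked gap is inside the relative clause, the direct object of "fired".
Its filler is the head noun "witness" (via "that"), at word 4.
(The other dependency links word 1 to a gap after word 13.)

4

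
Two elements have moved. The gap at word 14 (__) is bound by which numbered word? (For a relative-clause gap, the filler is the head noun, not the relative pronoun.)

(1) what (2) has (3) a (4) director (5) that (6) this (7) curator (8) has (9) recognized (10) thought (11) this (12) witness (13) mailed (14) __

The marked gap is the direct object of "mailed".
Its filler is the fronted wh-phrase "what", at word 1.
(The other dependency links word 4 to a gap after word 9.)

1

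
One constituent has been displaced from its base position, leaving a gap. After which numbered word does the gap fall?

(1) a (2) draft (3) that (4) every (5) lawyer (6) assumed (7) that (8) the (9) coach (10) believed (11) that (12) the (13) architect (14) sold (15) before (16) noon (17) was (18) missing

The displaced element is "a draft" (word 2).
It is linked across 2 clause boundaries (that → that).
It functions as the direct object of "sold", so the gap sits immediately after word 14 ("sold").
Base order: Every lawyer assumed that the coach believed that the architect sold a draft before noon.

14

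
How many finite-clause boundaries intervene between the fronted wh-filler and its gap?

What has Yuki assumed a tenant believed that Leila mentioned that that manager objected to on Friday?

"what" is extracted from the PP object of "objected".
Boundaries crossed, outermost first: [Ø], [that], [that] — 3 in total.

3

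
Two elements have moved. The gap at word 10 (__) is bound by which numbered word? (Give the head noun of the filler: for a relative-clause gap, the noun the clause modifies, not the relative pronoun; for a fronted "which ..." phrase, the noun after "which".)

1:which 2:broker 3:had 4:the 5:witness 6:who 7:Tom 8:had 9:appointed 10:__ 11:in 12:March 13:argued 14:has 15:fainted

5

The marked gap is inside the relative clause, the direct object of "appointed".
Its filler is the head noun "witness" (via "who"), at word 5.
(The other dependency links word 2 to a gap after word 13.)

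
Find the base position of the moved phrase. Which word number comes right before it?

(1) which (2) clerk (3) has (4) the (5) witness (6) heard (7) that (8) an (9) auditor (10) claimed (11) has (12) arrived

10

The displaced element is "which clerk" (word 2).
It is linked across 2 clause boundaries (that → Ø).
It functions as the subject of "arrived", so the gap sits immediately after word 10 ("claimed").
Base order: The witness has heard that an auditor claimed that which clerk has arrived.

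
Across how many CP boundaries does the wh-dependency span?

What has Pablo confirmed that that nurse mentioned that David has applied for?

2

"what" is extracted from the PP object of "applied".
Boundaries crossed, outermost first: [that], [that] — 2 in total.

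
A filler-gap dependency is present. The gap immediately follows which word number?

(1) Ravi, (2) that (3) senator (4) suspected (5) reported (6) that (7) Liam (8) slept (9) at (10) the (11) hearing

4

The displaced element is "Ravi" (word 1).
It is linked across 1 clause boundary (Ø).
It functions as the subject of "reported", so the gap sits immediately after word 4 ("suspected").
Base order: That senator suspected that Ravi reported that Liam slept at the hearing.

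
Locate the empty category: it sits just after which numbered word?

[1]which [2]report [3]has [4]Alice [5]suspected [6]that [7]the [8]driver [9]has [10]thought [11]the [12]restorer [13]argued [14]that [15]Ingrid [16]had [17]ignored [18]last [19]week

The displaced element is "which report" (word 2).
It is linked across 3 clause boundaries (that → Ø → that).
It functions as the direct object of "ignored", so the gap sits immediately after word 17 ("ignored").
Base order: Alice has suspected that the driver has thought the restorer argued that Ingrid had ignored which report last week.

17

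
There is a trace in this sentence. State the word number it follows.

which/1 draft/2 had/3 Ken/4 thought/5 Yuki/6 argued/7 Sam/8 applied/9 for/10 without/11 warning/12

10

The displaced element is "which draft" (word 2).
It is linked across 2 clause boundaries (Ø → Ø).
It functions as the object of the preposition "for" of "applied", so the gap sits immediately after word 10 ("for").
Base order: Ken had thought Yuki argued Sam applied for which draft without warning.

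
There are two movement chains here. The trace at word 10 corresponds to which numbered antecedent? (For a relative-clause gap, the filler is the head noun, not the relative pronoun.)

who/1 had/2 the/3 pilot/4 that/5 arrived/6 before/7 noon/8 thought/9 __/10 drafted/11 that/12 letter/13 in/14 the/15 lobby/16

The marked gap is the subject of "drafted".
Its filler is the fronted wh-phrase "who", at word 1.
(The other dependency links word 4 to a gap after word 5.)

1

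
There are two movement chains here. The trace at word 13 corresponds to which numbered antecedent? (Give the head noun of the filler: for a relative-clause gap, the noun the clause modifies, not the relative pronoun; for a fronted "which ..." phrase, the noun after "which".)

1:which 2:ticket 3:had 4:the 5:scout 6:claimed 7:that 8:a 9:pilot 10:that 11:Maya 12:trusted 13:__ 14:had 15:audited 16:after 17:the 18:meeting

9

The marked gap is inside the relative clause, the direct object of "trusted".
Its filler is the head noun "pilot" (via "that"), at word 9.
(The other dependency links word 2 to a gap after word 15.)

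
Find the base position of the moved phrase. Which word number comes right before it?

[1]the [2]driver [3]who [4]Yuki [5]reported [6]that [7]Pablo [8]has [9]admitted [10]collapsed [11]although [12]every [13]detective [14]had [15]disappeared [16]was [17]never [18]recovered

9

The displaced element is "the driver" (word 2).
It is linked across 2 clause boundaries (that → Ø).
It functions as the subject of "collapsed", so the gap sits immediately after word 9 ("admitted").
Base order: Yuki reported that Pablo has admitted the driver collapsed although every detective had disappeared.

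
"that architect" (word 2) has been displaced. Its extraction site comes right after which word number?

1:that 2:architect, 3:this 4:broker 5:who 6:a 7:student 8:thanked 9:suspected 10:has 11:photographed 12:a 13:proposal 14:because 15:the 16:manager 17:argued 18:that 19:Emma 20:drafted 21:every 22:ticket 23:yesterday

9

The displaced element is "that architect" (word 2).
It is linked across 1 clause boundary (Ø).
It functions as the subject of "photographed", so the gap sits immediately after word 9 ("suspected").
Base order: This broker who a student thanked suspected that that architect has photographed a proposal because the manager argued that Emma drafted every ticket yesterday.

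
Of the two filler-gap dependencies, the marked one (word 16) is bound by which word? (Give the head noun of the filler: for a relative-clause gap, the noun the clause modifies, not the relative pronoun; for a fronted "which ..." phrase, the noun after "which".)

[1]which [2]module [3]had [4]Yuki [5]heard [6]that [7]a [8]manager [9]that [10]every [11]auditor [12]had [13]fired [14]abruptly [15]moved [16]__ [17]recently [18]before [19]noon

The marked gap is the direct object of "moved".
Its filler is the fronted wh-phrase "which module", at word 2.
(The other dependency links word 8 to a gap after word 13.)

2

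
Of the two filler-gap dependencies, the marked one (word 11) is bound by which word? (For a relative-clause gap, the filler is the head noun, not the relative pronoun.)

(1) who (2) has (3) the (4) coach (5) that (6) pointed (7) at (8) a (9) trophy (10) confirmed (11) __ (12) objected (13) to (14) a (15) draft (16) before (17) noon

1

The marked gap is the subject of "objected".
Its filler is the fronted wh-phrase "who", at word 1.
(The other dependency links word 4 to a gap after word 5.)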